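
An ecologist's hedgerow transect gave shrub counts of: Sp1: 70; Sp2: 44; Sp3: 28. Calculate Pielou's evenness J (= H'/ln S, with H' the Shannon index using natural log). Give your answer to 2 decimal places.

0.94

Total N = 70+44+28 = 142, so the proportions are 0.493, 0.3099, 0.1972 (working shown to 4 dp, full precision carried).
H' = −Σ pᵢ ln pᵢ = −((-0.3487) + (-0.3630) + (-0.3202)) = 1.0319.
With S = 3 species, ln S = 1.0986, so J = 1.0319/1.0986 = 0.9393, i.e. 0.94 to 2 decimal places.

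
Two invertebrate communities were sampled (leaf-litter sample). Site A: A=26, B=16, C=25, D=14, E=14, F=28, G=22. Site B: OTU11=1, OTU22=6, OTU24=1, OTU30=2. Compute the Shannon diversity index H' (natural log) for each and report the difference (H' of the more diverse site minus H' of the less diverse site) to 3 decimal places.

0.821

Site A: N=145, proportions 0.17931, 0.11034, 0.17241, 0.09655, 0.09655, 0.1931, 0.15172, giving H' = 1.90955 (working shown to 5 dp, full precision carried).
Site B: N=10, proportions 0.1, 0.6, 0.1, 0.2, giving H' = 1.08890.
Difference = |1.90955 − 1.08890| = 0.82065, i.e. 0.821 to 3 decimal places.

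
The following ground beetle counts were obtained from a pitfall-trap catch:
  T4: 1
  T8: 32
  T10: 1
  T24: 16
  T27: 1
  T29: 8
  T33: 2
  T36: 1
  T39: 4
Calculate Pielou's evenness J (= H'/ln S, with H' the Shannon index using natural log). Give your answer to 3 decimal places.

0.674

Total N = 1+32+1+16+1+8+2+1+4 = 66, so the proportions are 0.01515, 0.48485, 0.01515, 0.24242, 0.01515, 0.12121, 0.0303, 0.01515, 0.06061 (working shown to 5 dp, full precision carried).
H' = −Σ pᵢ ln pᵢ = −((-0.06348) + (-0.35099) + (-0.06348) + (-0.34353) + (-0.06348) + (-0.25578) + (-0.10595) + (-0.06348) + (-0.16990)) = 1.48008.
With S = 9 species, ln S = 2.19722, so J = 1.48008/2.19722 = 0.67361, i.e. 0.674 to 3 decimal places.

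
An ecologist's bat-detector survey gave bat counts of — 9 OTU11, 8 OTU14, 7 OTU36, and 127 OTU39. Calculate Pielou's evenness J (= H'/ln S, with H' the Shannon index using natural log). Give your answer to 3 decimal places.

0.441

Total N = 9+8+7+127 = 151, so the proportions are 0.0596, 0.05298, 0.04636, 0.84106 (working shown to 5 dp, full precision carried).
H' = −Σ pᵢ ln pᵢ = −((-0.16808) + (-0.15565) + (-0.14238) + (-0.14558)) = 0.61169.
With S = 4 species, ln S = 1.38629, so J = 0.61169/1.38629 = 0.44124, i.e. 0.441 to 3 decimal places.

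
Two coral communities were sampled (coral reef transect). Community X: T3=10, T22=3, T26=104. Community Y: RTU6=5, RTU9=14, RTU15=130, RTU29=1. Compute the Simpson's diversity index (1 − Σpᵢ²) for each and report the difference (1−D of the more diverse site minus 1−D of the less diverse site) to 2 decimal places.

0.04

Community X: N=117, proportions 0.0855, 0.0256, 0.8889, giving 1−D = 0.2019 (working shown to 4 dp, full precision carried).
Community Y: N=150, proportions 0.0333, 0.0933, 0.8667, 0.0067, giving 1−D = 0.2390.
Difference = |0.2019 − 0.2390| = 0.0371, i.e. 0.04 to 2 decimal places.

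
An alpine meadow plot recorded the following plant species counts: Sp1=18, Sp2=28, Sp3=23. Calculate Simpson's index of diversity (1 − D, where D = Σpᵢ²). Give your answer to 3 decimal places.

0.656

Total N = 18+28+23 = 69, so the proportions are 0.26087, 0.4058, 0.33333 (working shown to 5 dp, full precision carried).
D = 0.26087² + 0.4058² + 0.33333² = 0.06805 + 0.16467 + 0.11111 = 0.34384.
So 1 − D = 0.65616, i.e. 0.656 to 3 decimal places.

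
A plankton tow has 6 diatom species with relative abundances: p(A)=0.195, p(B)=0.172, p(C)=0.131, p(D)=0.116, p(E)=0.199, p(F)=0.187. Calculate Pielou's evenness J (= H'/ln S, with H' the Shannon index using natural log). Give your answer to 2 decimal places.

H' = −Σ pᵢ ln pᵢ = −((-0.3188) + (-0.3028) + (-0.2663) + (-0.2499) + (-0.3213) + (-0.3135)) = 1.7725 (working shown to 4 dp, full precision carried).
With S = 6 species, ln S = 1.7918, so J = 1.7725/1.7918 = 0.9893, i.e. 0.99 to 2 decimal places.

0.99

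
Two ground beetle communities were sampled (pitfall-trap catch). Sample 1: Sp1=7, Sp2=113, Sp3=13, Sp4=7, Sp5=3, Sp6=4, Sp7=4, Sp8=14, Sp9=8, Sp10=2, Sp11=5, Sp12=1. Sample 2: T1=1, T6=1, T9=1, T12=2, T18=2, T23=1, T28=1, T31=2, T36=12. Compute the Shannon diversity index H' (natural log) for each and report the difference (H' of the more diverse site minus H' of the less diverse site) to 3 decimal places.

0.173

Sample 1: N=181, proportions 0.03867, 0.62431, 0.07182, 0.03867, 0.01657, 0.0221, 0.0221, 0.07735, 0.0442, 0.01105, 0.02762, 0.00552, giving H' = 1.48477 (working shown to 5 dp, full precision carried).
Sample 2: N=23, proportions 0.04348, 0.04348, 0.04348, 0.08696, 0.08696, 0.04348, 0.04348, 0.08696, 0.52174, giving H' = 1.65820.
Difference = |1.48477 − 1.65820| = 0.17343, i.e. 0.173 to 3 decimal places.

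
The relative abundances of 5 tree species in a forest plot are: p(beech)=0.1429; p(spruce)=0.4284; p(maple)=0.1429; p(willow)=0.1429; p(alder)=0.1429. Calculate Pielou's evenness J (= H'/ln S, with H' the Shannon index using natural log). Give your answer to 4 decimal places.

0.9166

H' = −Σ pᵢ ln pᵢ = −((-0.278028) + (-0.363154) + (-0.278028) + (-0.278028) + (-0.278028)) = 1.475265 (working shown to 6 dp, full precision carried).
With S = 5 species, ln S = 1.609438, so J = 1.475265/1.609438 = 0.916633, i.e. 0.9166 to 4 decimal places.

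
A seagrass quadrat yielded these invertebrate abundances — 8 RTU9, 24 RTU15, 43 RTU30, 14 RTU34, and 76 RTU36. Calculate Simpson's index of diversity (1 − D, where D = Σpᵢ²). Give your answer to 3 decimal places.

0.689

Total N = 8+24+43+14+76 = 165, so the proportions are 0.04848, 0.14545, 0.26061, 0.08485, 0.46061 (working shown to 5 dp, full precision carried).
D = 0.04848² + 0.14545² + 0.26061² + 0.08485² + 0.46061² = 0.00235 + 0.02116 + 0.06792 + 0.00720 + 0.21216 = 0.31078.
So 1 − D = 0.68922, i.e. 0.689 to 3 decimal places.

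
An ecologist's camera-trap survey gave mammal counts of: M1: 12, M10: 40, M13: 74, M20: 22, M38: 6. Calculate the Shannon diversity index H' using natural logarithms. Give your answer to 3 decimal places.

Total N = 12+40+74+22+6 = 154, so the proportions are 0.07792, 0.25974, 0.48052, 0.14286, 0.03896 (working shown to 5 dp, full precision carried).
Each pᵢ ln pᵢ term: 0.07792×(-2.55205)=-0.19886, 0.25974×(-1.34807)=-0.35015, 0.48052×(-0.73289)=-0.35217, 0.14286×(-1.94591)=-0.27799, 0.03896×(-3.24519)=-0.12644.
Sum = -1.30560, so H' = 1.306.

1.306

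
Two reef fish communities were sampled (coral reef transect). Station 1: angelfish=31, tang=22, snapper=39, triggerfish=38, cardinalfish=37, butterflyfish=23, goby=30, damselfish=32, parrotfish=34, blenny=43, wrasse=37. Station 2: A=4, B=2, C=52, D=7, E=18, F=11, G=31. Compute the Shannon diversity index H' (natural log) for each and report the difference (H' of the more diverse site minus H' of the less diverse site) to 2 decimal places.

0.84

Station 1: N=366, proportions 0.0847, 0.0601, 0.1066, 0.1038, 0.1011, 0.0628, 0.082, 0.0874, 0.0929, 0.1175, 0.1011, giving H' = 2.3795 (working shown to 4 dp, full precision carried).
Station 2: N=125, proportions 0.032, 0.016, 0.416, 0.056, 0.144, 0.088, 0.248, giving H' = 1.5413.
Difference = |2.3795 − 1.5413| = 0.8382, i.e. 0.84 to 2 decimal places.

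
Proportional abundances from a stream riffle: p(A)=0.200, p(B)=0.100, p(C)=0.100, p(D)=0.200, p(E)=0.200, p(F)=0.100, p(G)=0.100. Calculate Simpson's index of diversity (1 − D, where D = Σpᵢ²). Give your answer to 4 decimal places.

D = 0.2² + 0.1² + 0.1² + 0.2² + 0.2² + 0.1² + 0.1² = 0.040000 + 0.010000 + 0.010000 + 0.040000 + 0.040000 + 0.010000 + 0.010000 = 0.160000 (working shown to 6 dp, full precision carried).
So 1 − D = 0.840000, i.e. 0.8400 to 4 decimal places.

0.8400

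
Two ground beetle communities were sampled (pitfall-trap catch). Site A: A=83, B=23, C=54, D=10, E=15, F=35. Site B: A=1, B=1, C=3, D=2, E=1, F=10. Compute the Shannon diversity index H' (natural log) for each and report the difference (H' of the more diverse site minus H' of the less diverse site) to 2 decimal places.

0.21

Site A: N=220, proportions 0.37727, 0.10455, 0.24545, 0.04545, 0.06818, 0.15909, giving H' = 1.56468 (working shown to 5 dp, full precision carried).
Site B: N=18, proportions 0.05556, 0.05556, 0.16667, 0.11111, 0.05556, 0.55556, giving H' = 1.35104.
Difference = |1.56468 − 1.35104| = 0.21364, i.e. 0.21 to 2 decimal places.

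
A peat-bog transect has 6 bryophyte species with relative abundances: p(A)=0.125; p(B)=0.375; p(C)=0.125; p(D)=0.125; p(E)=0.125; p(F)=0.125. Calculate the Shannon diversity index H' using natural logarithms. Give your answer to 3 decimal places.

Each pᵢ ln pᵢ term (working shown to 5 dp, full precision carried): 0.125×(-2.07944)=-0.25993, 0.375×(-0.98083)=-0.36781, 0.125×(-2.07944)=-0.25993, 0.125×(-2.07944)=-0.25993, 0.125×(-2.07944)=-0.25993, 0.125×(-2.07944)=-0.25993.
Sum = -1.66746, so H' = 1.667.

1.667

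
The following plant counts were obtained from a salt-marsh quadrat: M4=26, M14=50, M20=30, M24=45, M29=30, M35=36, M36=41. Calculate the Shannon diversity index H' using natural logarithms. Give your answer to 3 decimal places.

Total N = 26+50+30+45+30+36+41 = 258, so the proportions are 0.10078, 0.1938, 0.11628, 0.17442, 0.11628, 0.13953, 0.15891 (working shown to 5 dp, full precision carried).
Each pᵢ ln pᵢ term: 0.10078×(-2.29486)=-0.23127, 0.1938×(-1.64094)=-0.31801, 0.11628×(-2.15176)=-0.25020, 0.17442×(-1.74630)=-0.30459, 0.11628×(-2.15176)=-0.25020, 0.13953×(-1.96944)=-0.27481, 0.15891×(-1.83939)=-0.29231.
Sum = -1.92138, so H' = 1.921.

1.921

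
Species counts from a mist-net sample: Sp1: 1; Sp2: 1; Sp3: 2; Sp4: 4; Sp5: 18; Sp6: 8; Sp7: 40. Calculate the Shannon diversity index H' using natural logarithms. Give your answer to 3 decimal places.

1.289

Total N = 1+1+2+4+18+8+40 = 74, so the proportions are 0.01351, 0.01351, 0.02703, 0.05405, 0.24324, 0.10811, 0.54054 (working shown to 5 dp, full precision carried).
Each pᵢ ln pᵢ term: 0.01351×(-4.30407)=-0.05816, 0.01351×(-4.30407)=-0.05816, 0.02703×(-3.61092)=-0.09759, 0.05405×(-2.91777)=-0.15772, 0.24324×(-1.41369)=-0.34387, 0.10811×(-2.22462)=-0.24050, 0.54054×(-0.61519)=-0.33253.
Sum = -1.28854, so H' = 1.289.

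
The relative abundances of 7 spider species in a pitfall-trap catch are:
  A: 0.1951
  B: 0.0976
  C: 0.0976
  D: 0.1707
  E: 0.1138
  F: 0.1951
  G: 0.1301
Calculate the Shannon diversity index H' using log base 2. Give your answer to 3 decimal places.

Each pᵢ log₂ pᵢ term (working shown to 5 dp, full precision carried): 0.1951×(-2.35771)=-0.45999, 0.0976×(-3.35698)=-0.32764, 0.0976×(-3.35698)=-0.32764, 0.1707×(-2.55047)=-0.43536, 0.1138×(-3.13543)=-0.35681, 0.1951×(-2.35771)=-0.45999, 0.1301×(-2.94231)=-0.38279.
Sum = -2.75023, so H' = 2.750.

2.750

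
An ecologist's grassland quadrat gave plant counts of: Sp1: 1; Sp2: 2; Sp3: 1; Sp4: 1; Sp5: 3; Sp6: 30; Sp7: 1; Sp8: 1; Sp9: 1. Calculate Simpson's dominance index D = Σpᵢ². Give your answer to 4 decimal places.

0.5467

Total N = 1+2+1+1+3+30+1+1+1 = 41, so the proportions are 0.02439, 0.04878, 0.02439, 0.02439, 0.073171, 0.731707, 0.02439, 0.02439, 0.02439 (working shown to 6 dp, full precision carried).
D = 0.02439² + 0.04878² + 0.02439² + 0.02439² + 0.073171² + 0.731707² + 0.02439² + 0.02439² + 0.02439² = 0.000595 + 0.002380 + 0.000595 + 0.000595 + 0.005354 + 0.535396 + 0.000595 + 0.000595 + 0.000595 = 0.546698.
To 4 decimal places, D = 0.5467.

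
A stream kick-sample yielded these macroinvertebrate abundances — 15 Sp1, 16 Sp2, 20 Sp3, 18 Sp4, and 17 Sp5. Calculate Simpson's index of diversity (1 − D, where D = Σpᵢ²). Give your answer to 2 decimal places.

0.80

Total N = 15+16+20+18+17 = 86, so the proportions are 0.1744, 0.186, 0.2326, 0.2093, 0.1977 (working shown to 4 dp, full precision carried).
D = 0.1744² + 0.186² + 0.2326² + 0.2093² + 0.1977² = 0.0304 + 0.0346 + 0.0541 + 0.0438 + 0.0391 = 0.2020.
So 1 − D = 0.7980, i.e. 0.80 to 2 decimal places.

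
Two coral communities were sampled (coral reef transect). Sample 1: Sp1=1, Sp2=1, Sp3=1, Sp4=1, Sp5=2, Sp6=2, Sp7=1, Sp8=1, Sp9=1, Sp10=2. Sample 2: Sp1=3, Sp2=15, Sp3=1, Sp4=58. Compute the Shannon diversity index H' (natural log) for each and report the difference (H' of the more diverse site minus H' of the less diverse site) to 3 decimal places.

1.530

Sample 1: N=13, proportions 0.0769231, 0.0769231, 0.0769231, 0.0769231, 0.1538462, 0.1538462, 0.0769231, 0.0769231, 0.0769231, 0.1538462, giving H' = 2.2450353 (working shown to 7 dp, full precision carried).
Sample 2: N=77, proportions 0.038961, 0.1948052, 0.012987, 0.7532468, giving H' = 0.7149446.
Difference = |2.2450353 − 0.7149446| = 1.5300907, i.e. 1.530 to 3 decimal places.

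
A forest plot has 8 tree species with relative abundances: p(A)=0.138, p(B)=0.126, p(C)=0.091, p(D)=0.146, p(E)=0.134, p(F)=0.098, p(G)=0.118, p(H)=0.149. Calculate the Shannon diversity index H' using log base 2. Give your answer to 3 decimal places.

Each pᵢ log₂ pᵢ term (working shown to 5 dp, full precision carried): 0.138×(-2.85726)=-0.39430, 0.126×(-2.98850)=-0.37655, 0.091×(-3.45799)=-0.31468, 0.146×(-2.77596)=-0.40529, 0.134×(-2.89970)=-0.38856, 0.098×(-3.35107)=-0.32841, 0.118×(-3.08314)=-0.36381, 0.149×(-2.74662)=-0.40925.
Sum = -2.98084, so H' = 2.981.

2.981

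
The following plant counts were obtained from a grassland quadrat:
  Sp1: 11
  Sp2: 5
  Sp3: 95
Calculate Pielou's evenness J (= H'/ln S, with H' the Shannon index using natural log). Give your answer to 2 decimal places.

Total N = 11+5+95 = 111, so the proportions are 0.0991, 0.045, 0.8559 (working shown to 4 dp, full precision carried).
H' = −Σ pᵢ ln pᵢ = −((-0.2291) + (-0.1396) + (-0.1332)) = 0.5019.
With S = 3 species, ln S = 1.0986, so J = 0.5019/1.0986 = 0.4569, i.e. 0.46 to 2 decimal places.

0.46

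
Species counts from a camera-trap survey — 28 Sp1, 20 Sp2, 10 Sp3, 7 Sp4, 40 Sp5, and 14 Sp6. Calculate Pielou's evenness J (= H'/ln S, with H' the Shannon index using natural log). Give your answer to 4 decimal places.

0.9115

Total N = 28+20+10+7+40+14 = 119, so the proportions are 0.235294, 0.168067, 0.084034, 0.058824, 0.336134, 0.117647 (working shown to 6 dp, full precision carried).
H' = −Σ pᵢ ln pᵢ = −((-0.340452) + (-0.299730) + (-0.208112) + (-0.166660) + (-0.366469) + (-0.251772)) = 1.633194.
With S = 6 species, ln S = 1.791759, so J = 1.633194/1.791759 = 0.911503, i.e. 0.9115 to 4 decimal places.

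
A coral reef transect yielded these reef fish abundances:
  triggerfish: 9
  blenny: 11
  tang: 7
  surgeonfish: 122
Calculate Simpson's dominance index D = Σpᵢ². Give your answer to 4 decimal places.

Total N = 9+11+7+122 = 149, so the proportions are 0.060403, 0.073826, 0.04698, 0.818792 (working shown to 6 dp, full precision carried).
D = 0.060403² + 0.073826² + 0.04698² + 0.818792² = 0.003648 + 0.005450 + 0.002207 + 0.670420 = 0.681726.
To 4 decimal places, D = 0.6817.

0.6817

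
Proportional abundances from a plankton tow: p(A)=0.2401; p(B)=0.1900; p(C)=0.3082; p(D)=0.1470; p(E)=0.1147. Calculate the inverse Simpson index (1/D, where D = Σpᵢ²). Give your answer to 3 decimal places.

4.474

D = 0.2401² + 0.19² + 0.3082² + 0.147² + 0.1147² = 0.0576480 + 0.0361000 + 0.0949872 + 0.0216090 + 0.0131561 = 0.2235003 (working shown to 7 dp, full precision carried).
So 1/D = 4.47427, i.e. 4.474 to 3 decimal places.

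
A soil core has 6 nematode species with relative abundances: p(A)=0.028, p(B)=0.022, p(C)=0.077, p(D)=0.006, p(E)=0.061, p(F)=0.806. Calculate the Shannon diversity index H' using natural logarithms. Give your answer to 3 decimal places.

0.757

Each pᵢ ln pᵢ term (working shown to 5 dp, full precision carried): 0.028×(-3.57555)=-0.10012, 0.022×(-3.81671)=-0.08397, 0.077×(-2.56395)=-0.19742, 0.006×(-5.11600)=-0.03070, 0.061×(-2.79688)=-0.17061, 0.806×(-0.21567)=-0.17383.
Sum = -0.75664, so H' = 0.757.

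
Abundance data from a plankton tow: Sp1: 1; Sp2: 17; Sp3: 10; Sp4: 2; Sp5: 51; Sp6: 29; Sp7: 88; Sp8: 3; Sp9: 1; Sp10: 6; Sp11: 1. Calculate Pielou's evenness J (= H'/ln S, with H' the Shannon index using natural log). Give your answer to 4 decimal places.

Total N = 1+17+10+2+51+29+88+3+1+6+1 = 209, so the proportions are 0.004785, 0.08134, 0.047847, 0.009569, 0.244019, 0.138756, 0.421053, 0.014354, 0.004785, 0.028708, 0.004785 (working shown to 6 dp, full precision carried).
H' = −Σ pᵢ ln pᵢ = −((-0.025561) + (-0.204091) + (-0.145443) + (-0.044490) + (-0.344191) + (-0.274048) + (-0.364209) + (-0.060915) + (-0.025561) + (-0.101930) + (-0.025561)) = 1.616002.
With S = 11 species, ln S = 2.397895, so J = 1.616002/2.397895 = 0.673925, i.e. 0.6739 to 4 decimal places.

0.6739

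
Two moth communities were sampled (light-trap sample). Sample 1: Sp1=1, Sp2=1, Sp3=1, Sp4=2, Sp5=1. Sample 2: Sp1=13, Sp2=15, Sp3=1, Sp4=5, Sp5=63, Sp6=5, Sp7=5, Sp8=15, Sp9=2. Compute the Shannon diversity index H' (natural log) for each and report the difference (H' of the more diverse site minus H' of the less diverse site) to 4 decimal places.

0.0246

Sample 1: N=6, proportions 0.1666667, 0.1666667, 0.1666667, 0.3333333, 0.1666667, giving H' = 1.5607104 (working shown to 7 dp, full precision carried).
Sample 2: N=124, proportions 0.1048387, 0.1209677, 0.0080645, 0.0403226, 0.5080645, 0.0403226, 0.0403226, 0.1209677, 0.016129, giving H' = 1.5853525.
Difference = |1.5607104 − 1.5853525| = 0.0246421, i.e. 0.0246 to 4 decimal places.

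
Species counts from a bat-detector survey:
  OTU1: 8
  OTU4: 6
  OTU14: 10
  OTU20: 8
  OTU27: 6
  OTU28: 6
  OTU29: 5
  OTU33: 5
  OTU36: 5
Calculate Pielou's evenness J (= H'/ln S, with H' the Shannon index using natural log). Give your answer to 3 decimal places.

Total N = 8+6+10+8+6+6+5+5+5 = 59, so the proportions are 0.13559, 0.10169, 0.16949, 0.13559, 0.10169, 0.10169, 0.08475, 0.08475, 0.08475 (working shown to 5 dp, full precision carried).
H' = −Σ pᵢ ln pᵢ = −((-0.27093) + (-0.23245) + (-0.30084) + (-0.27093) + (-0.23245) + (-0.23245) + (-0.20916) + (-0.20916) + (-0.20916)) = 2.16753.
With S = 9 species, ln S = 2.19722, so J = 2.16753/2.19722 = 0.98649, i.e. 0.986 to 3 decimal places.

0.986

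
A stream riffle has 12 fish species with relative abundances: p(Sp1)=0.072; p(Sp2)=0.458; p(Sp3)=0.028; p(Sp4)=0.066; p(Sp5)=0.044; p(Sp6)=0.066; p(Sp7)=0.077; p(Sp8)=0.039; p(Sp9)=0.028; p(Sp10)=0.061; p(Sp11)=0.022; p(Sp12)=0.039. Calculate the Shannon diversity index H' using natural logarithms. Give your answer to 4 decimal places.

Each pᵢ ln pᵢ term (working shown to 6 dp, full precision carried): 0.072×(-2.631089)=-0.189438, 0.458×(-0.780886)=-0.357646, 0.028×(-3.575551)=-0.100115, 0.066×(-2.718101)=-0.179395, 0.044×(-3.123566)=-0.137437, 0.066×(-2.718101)=-0.179395, 0.077×(-2.563950)=-0.197424, 0.039×(-3.244194)=-0.126524, 0.028×(-3.575551)=-0.100115, 0.061×(-2.796881)=-0.170610, 0.022×(-3.816713)=-0.083968, 0.039×(-3.244194)=-0.126524.
Sum = -1.948590, so H' = 1.9486.

1.9486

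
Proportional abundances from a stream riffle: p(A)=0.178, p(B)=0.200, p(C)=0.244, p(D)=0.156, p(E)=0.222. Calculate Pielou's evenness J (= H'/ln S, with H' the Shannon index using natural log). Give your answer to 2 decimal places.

H' = −Σ pᵢ ln pᵢ = −((-0.3072) + (-0.3219) + (-0.3442) + (-0.2898) + (-0.3341)) = 1.5973 (working shown to 4 dp, full precision carried).
With S = 5 species, ln S = 1.6094, so J = 1.5973/1.6094 = 0.9924, i.e. 0.99 to 2 decimal places.

0.99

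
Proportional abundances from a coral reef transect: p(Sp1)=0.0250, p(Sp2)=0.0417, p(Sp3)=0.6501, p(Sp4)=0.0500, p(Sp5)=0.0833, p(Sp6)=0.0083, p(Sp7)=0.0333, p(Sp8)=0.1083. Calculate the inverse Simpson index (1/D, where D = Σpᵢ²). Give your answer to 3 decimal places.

D = 0.025² + 0.0417² + 0.6501² + 0.05² + 0.0833² + 0.0083² + 0.0333² + 0.1083² = 0.000625 + 0.001739 + 0.422630 + 0.002500 + 0.006939 + 0.000069 + 0.001109 + 0.011729 = 0.447339 (working shown to 6 dp, full precision carried).
So 1/D = 2.23544, i.e. 2.235 to 3 decimal places.

2.235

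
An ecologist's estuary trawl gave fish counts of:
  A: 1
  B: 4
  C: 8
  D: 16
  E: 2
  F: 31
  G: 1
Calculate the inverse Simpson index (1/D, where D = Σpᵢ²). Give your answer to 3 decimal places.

3.046

Total N = 1+4+8+16+2+31+1 = 63, so the proportions are 0.015873, 0.063492, 0.126984, 0.253968, 0.031746, 0.492063, 0.015873 (working shown to 6 dp, full precision carried).
D = 0.015873² + 0.063492² + 0.126984² + 0.253968² + 0.031746² + 0.492063² + 0.015873² = 0.000252 + 0.004031 + 0.016125 + 0.064500 + 0.001008 + 0.242126 + 0.000252 = 0.328294.
So 1/D = 3.04605, i.e. 3.046 to 3 decimal places.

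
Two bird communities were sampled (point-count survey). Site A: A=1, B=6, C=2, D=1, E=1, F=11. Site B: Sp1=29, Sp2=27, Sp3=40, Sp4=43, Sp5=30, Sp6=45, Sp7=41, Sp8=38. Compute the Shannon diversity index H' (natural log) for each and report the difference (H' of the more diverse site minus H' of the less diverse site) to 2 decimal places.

Site A: N=22, proportions 0.0455, 0.2727, 0.0909, 0.0455, 0.0455, 0.5, giving H' = 1.3404 (working shown to 4 dp, full precision carried).
Site B: N=293, proportions 0.099, 0.0922, 0.1365, 0.1468, 0.1024, 0.1536, 0.1399, 0.1297, giving H' = 2.0633.
Difference = |1.3404 − 2.0633| = 0.7229, i.e. 0.72 to 2 decimal places.

0.72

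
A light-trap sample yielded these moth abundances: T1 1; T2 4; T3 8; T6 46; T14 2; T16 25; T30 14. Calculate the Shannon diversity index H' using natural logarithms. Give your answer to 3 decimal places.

Total N = 1+4+8+46+2+25+14 = 100, so the proportions are 0.01, 0.04, 0.08, 0.46, 0.02, 0.25, 0.14 (working shown to 5 dp, full precision carried).
Each pᵢ ln pᵢ term: 0.01×(-4.60517)=-0.04605, 0.04×(-3.21888)=-0.12876, 0.08×(-2.52573)=-0.20206, 0.46×(-0.77653)=-0.35720, 0.02×(-3.91202)=-0.07824, 0.25×(-1.38629)=-0.34657, 0.14×(-1.96611)=-0.27526.
Sum = -1.43414, so H' = 1.434.

1.434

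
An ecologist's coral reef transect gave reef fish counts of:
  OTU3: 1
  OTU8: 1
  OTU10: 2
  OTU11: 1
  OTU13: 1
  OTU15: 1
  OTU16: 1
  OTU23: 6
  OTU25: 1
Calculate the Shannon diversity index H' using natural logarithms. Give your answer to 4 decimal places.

1.8989

Total N = 1+1+2+1+1+1+1+6+1 = 15, so the proportions are 0.066667, 0.066667, 0.133333, 0.066667, 0.066667, 0.066667, 0.066667, 0.4, 0.066667 (working shown to 6 dp, full precision carried).
Each pᵢ ln pᵢ term: 0.066667×(-2.708050)=-0.180537, 0.066667×(-2.708050)=-0.180537, 0.133333×(-2.014903)=-0.268654, 0.066667×(-2.708050)=-0.180537, 0.066667×(-2.708050)=-0.180537, 0.066667×(-2.708050)=-0.180537, 0.066667×(-2.708050)=-0.180537, 0.4×(-0.916291)=-0.366516, 0.066667×(-2.708050)=-0.180537.
Sum = -1.898927, so H' = 1.8989.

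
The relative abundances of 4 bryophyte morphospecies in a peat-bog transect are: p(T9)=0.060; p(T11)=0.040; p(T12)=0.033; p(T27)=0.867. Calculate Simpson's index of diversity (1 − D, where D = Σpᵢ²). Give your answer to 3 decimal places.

D = 0.06² + 0.04² + 0.033² + 0.867² = 0.00360 + 0.00160 + 0.00109 + 0.75169 = 0.75798 (working shown to 5 dp, full precision carried).
So 1 − D = 0.24202, i.e. 0.242 to 3 decimal places.

0.242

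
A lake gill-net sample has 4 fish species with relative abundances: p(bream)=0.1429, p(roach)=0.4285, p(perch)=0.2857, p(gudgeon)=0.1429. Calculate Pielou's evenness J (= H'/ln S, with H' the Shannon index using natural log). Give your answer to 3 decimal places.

0.921

H' = −Σ pᵢ ln pᵢ = −((-0.27803) + (-0.36314) + (-0.35793) + (-0.27803)) = 1.27712 (working shown to 5 dp, full precision carried).
With S = 4 species, ln S = 1.38629, so J = 1.27712/1.38629 = 0.92125, i.e. 0.921 to 3 decimal places.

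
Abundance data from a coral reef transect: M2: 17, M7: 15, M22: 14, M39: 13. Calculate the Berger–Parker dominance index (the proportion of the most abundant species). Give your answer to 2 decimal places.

Total N = 17+15+14+13 = 59, so the proportions are 0.2881, 0.2542, 0.2373, 0.2203 (working shown to 4 dp, full precision carried).
The largest proportion is 0.2881, i.e. d = 0.29 to 2 decimal places.

0.29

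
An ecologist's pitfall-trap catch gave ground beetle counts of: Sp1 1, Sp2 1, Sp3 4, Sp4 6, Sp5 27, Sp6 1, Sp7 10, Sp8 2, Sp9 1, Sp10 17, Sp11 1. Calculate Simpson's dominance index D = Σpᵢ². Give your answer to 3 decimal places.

0.234

Total N = 1+1+4+6+27+1+10+2+1+17+1 = 71, so the proportions are 0.01408, 0.01408, 0.05634, 0.08451, 0.38028, 0.01408, 0.14085, 0.02817, 0.01408, 0.23944, 0.01408 (working shown to 5 dp, full precision carried).
D = 0.01408² + 0.01408² + 0.05634² + 0.08451² + 0.38028² + 0.01408² + 0.14085² + 0.02817² + 0.01408² + 0.23944² + 0.01408² = 0.00020 + 0.00020 + 0.00317 + 0.00714 + 0.14461 + 0.00020 + 0.01984 + 0.00079 + 0.00020 + 0.05733 + 0.00020 = 0.23388.
To 3 decimal places, D = 0.234.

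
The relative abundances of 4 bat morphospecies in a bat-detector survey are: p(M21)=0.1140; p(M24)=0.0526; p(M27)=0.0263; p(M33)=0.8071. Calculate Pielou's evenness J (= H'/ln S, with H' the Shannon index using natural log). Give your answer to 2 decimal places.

0.48

H' = −Σ pᵢ ln pᵢ = −((-0.2476) + (-0.1549) + (-0.0957) + (-0.1730)) = 0.6711 (working shown to 4 dp, full precision carried).
With S = 4 species, ln S = 1.3863, so J = 0.6711/1.3863 = 0.4841, i.e. 0.48 to 2 decimal places.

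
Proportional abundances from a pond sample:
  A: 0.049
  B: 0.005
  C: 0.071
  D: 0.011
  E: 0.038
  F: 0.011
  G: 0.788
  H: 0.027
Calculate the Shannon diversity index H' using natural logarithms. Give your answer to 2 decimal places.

0.87

Each pᵢ ln pᵢ term (working shown to 4 dp, full precision carried): 0.049×(-3.0159)=-0.1478, 0.005×(-5.2983)=-0.0265, 0.071×(-2.6451)=-0.1878, 0.011×(-4.5099)=-0.0496, 0.038×(-3.2702)=-0.1243, 0.011×(-4.5099)=-0.0496, 0.788×(-0.2383)=-0.1877, 0.027×(-3.6119)=-0.0975.
Sum = -0.8708, so H' = 0.87.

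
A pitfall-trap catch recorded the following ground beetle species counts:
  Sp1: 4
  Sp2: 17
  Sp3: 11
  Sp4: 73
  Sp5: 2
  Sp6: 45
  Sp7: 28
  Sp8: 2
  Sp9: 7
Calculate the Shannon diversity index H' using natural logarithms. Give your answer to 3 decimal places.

Total N = 4+17+11+73+2+45+28+2+7 = 189, so the proportions are 0.02116, 0.08995, 0.0582, 0.38624, 0.01058, 0.2381, 0.14815, 0.01058, 0.03704 (working shown to 5 dp, full precision carried).
Each pᵢ ln pᵢ term: 0.02116×(-3.85545)=-0.08160, 0.08995×(-2.40853)=-0.21664, 0.0582×(-2.84385)=-0.16552, 0.38624×(-0.95129)=-0.36743, 0.01058×(-4.54860)=-0.04813, 0.2381×(-1.43508)=-0.34169, 0.14815×(-1.90954)=-0.28290, 0.01058×(-4.54860)=-0.04813, 0.03704×(-3.29584)=-0.12207.
Sum = -1.67410, so H' = 1.674.

1.674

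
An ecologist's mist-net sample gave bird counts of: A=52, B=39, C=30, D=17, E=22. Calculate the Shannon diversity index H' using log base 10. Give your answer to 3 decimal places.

Total N = 52+39+30+17+22 = 160, so the proportions are 0.325, 0.24375, 0.1875, 0.10625, 0.1375 (working shown to 5 dp, full precision carried).
Each pᵢ log₁₀ pᵢ term: 0.325×(-0.48812)=-0.15864, 0.24375×(-0.61306)=-0.14943, 0.1875×(-0.72700)=-0.13631, 0.10625×(-0.97367)=-0.10345, 0.1375×(-0.86170)=-0.11848.
Sum = -0.66632, so H' = 0.666.

0.666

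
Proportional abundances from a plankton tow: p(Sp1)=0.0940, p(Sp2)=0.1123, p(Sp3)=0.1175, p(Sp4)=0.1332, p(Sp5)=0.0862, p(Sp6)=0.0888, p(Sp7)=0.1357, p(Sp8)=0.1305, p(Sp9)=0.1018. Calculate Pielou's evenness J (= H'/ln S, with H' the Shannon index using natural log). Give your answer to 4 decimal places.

0.9938

H' = −Σ pᵢ ln pᵢ = −((-0.222259) + (-0.245553) + (-0.251605) + (-0.268518) + (-0.211284) + (-0.215018) + (-0.271035) + (-0.265748) + (-0.232587)) = 2.183606 (working shown to 6 dp, full precision carried).
With S = 9 species, ln S = 2.197225, so J = 2.183606/2.197225 = 0.993802, i.e. 0.9938 to 4 decimal places.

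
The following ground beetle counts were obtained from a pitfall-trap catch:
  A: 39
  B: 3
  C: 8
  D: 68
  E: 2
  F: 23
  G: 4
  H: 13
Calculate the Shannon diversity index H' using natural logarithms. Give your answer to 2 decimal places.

1.56

Total N = 39+3+8+68+2+23+4+13 = 160, so the proportions are 0.2437, 0.0187, 0.05, 0.425, 0.0125, 0.1437, 0.025, 0.0813 (working shown to 4 dp, full precision carried).
Each pᵢ ln pᵢ term: 0.2437×(-1.4116)=-0.3441, 0.0187×(-3.9766)=-0.0746, 0.05×(-2.9957)=-0.1498, 0.425×(-0.8557)=-0.3637, 0.0125×(-4.3820)=-0.0548, 0.1437×(-1.9397)=-0.2788, 0.025×(-3.6889)=-0.0922, 0.0813×(-2.5102)=-0.2040.
Sum = -1.5619, so H' = 1.56.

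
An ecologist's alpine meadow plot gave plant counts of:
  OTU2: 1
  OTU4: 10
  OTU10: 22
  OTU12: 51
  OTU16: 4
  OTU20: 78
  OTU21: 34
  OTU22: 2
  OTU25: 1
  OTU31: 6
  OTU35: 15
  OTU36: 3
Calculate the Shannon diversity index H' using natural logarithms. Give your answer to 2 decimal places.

Total N = 1+10+22+51+4+78+34+2+1+6+15+3 = 227, so the proportions are 0.0044, 0.0441, 0.0969, 0.2247, 0.0176, 0.3436, 0.1498, 0.0088, 0.0044, 0.0264, 0.0661, 0.0132 (working shown to 4 dp, full precision carried).
Each pᵢ ln pᵢ term: 0.0044×(-5.4250)=-0.0239, 0.0441×(-3.1224)=-0.1375, 0.0969×(-2.3339)=-0.2262, 0.2247×(-1.4931)=-0.3355, 0.0176×(-4.0387)=-0.0712, 0.3436×(-1.0682)=-0.3671, 0.1498×(-1.8986)=-0.2844, 0.0088×(-4.7318)=-0.0417, 0.0044×(-5.4250)=-0.0239, 0.0264×(-3.6332)=-0.0960, 0.0661×(-2.7169)=-0.1795, 0.0132×(-4.3263)=-0.0572.
Sum = -1.8440, so H' = 1.84.

1.84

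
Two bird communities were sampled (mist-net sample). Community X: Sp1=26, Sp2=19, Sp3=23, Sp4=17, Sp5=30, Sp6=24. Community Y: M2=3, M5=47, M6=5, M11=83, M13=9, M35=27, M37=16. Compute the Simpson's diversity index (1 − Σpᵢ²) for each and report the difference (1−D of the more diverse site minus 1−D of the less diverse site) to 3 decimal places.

0.110

Community X: N=139, proportions 0.18705, 0.13669, 0.16547, 0.1223, 0.21583, 0.17266, giving 1−D = 0.82760 (working shown to 5 dp, full precision carried).
Community Y: N=190, proportions 0.01579, 0.24737, 0.02632, 0.43684, 0.04737, 0.14211, 0.08421, giving 1−D = 0.71751.
Difference = |0.82760 − 0.71751| = 0.11009, i.e. 0.110 to 3 decimal places.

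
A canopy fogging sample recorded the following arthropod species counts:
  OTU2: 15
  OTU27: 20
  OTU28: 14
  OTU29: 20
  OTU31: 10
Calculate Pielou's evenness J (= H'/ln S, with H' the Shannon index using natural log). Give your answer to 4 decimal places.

0.9813

Total N = 15+20+14+20+10 = 79, so the proportions are 0.189873, 0.253165, 0.177215, 0.253165, 0.126582 (working shown to 6 dp, full precision carried).
H' = −Σ pᵢ ln pᵢ = −((-0.315455) + (-0.347776) + (-0.306651) + (-0.347776) + (-0.261628)) = 1.579287.
With S = 5 species, ln S = 1.609438, so J = 1.579287/1.609438 = 0.981266, i.e. 0.9813 to 4 decimal places.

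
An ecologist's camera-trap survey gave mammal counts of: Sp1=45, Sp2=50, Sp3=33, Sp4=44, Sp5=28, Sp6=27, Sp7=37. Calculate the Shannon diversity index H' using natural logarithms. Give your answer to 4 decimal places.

Total N = 45+50+33+44+28+27+37 = 264, so the proportions are 0.170455, 0.189394, 0.125, 0.166667, 0.106061, 0.102273, 0.140152 (working shown to 6 dp, full precision carried).
Each pᵢ ln pᵢ term: 0.170455×(-1.769287)=-0.301583, 0.189394×(-1.663926)=-0.315138, 0.125×(-2.079442)=-0.259930, 0.166667×(-1.791759)=-0.298627, 0.106061×(-2.243745)=-0.237973, 0.102273×(-2.280112)=-0.233193, 0.140152×(-1.965031)=-0.275402.
Sum = -1.921846, so H' = 1.9218.

1.9218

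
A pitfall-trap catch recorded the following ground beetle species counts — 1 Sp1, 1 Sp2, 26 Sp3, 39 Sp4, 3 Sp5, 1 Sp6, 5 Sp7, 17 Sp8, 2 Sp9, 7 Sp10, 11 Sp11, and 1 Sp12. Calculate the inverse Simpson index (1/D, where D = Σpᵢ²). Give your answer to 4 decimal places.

Total N = 1+1+26+39+3+1+5+17+2+7+11+1 = 114, so the proportions are 0.00877193, 0.00877193, 0.22807018, 0.34210526, 0.02631579, 0.00877193, 0.04385965, 0.14912281, 0.01754386, 0.06140351, 0.09649123, 0.00877193 (working shown to 8 dp, full precision carried).
D = 0.00877193² + 0.00877193² + 0.22807018² + 0.34210526² + 0.02631579² + 0.00877193² + 0.04385965² + 0.14912281² + 0.01754386² + 0.06140351² + 0.09649123² + 0.00877193² = 0.00007695 + 0.00007695 + 0.05201600 + 0.11703601 + 0.00069252 + 0.00007695 + 0.00192367 + 0.02223761 + 0.00030779 + 0.00377039 + 0.00931056 + 0.00007695 = 0.20760234.
So 1/D = 4.816901, i.e. 4.8169 to 4 decimal places.

4.8169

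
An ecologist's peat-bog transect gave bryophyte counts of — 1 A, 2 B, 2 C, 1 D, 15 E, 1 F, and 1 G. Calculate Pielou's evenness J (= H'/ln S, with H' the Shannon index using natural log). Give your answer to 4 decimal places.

Total N = 1+2+2+1+15+1+1 = 23, so the proportions are 0.043478, 0.086957, 0.086957, 0.043478, 0.652174, 0.043478, 0.043478 (working shown to 6 dp, full precision carried).
H' = −Σ pᵢ ln pᵢ = −((-0.136326) + (-0.212378) + (-0.212378) + (-0.136326) + (-0.278768) + (-0.136326) + (-0.136326)) = 1.248827.
With S = 7 species, ln S = 1.945910, so J = 1.248827/1.945910 = 0.641770, i.e. 0.6418 to 4 decimal places.

0.6418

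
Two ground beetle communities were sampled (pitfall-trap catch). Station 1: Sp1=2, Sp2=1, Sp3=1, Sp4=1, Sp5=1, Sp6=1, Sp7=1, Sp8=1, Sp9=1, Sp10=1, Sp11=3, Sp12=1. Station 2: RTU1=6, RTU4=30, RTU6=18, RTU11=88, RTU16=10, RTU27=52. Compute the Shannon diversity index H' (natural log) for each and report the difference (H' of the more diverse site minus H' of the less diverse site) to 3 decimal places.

0.937

Station 1: N=15, proportions 0.13333, 0.06667, 0.06667, 0.06667, 0.06667, 0.06667, 0.06667, 0.06667, 0.06667, 0.06667, 0.2, 0.06667, giving H' = 2.39591 (working shown to 5 dp, full precision carried).
Station 2: N=204, proportions 0.02941, 0.14706, 0.08824, 0.43137, 0.04902, 0.2549, giving H' = 1.45876.
Difference = |2.39591 − 1.45876| = 0.93715, i.e. 0.937 to 3 decimal places.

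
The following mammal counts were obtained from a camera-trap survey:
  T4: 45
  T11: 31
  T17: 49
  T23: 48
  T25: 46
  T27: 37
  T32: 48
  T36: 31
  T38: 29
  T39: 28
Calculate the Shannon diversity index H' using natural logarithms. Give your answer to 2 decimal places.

2.28

Total N = 45+31+49+48+46+37+48+31+29+28 = 392, so the proportions are 0.1148, 0.0791, 0.125, 0.1224, 0.1173, 0.0944, 0.1224, 0.0791, 0.074, 0.0714 (working shown to 4 dp, full precision carried).
Each pᵢ ln pᵢ term: 0.1148×(-2.1646)=-0.2485, 0.0791×(-2.5373)=-0.2007, 0.125×(-2.0794)=-0.2599, 0.1224×(-2.1001)=-0.2572, 0.1173×(-2.1426)=-0.2514, 0.0944×(-2.3603)=-0.2228, 0.1224×(-2.1001)=-0.2572, 0.0791×(-2.5373)=-0.2007, 0.074×(-2.6040)=-0.1926, 0.0714×(-2.6391)=-0.1885.
Sum = -2.2794, so H' = 2.28.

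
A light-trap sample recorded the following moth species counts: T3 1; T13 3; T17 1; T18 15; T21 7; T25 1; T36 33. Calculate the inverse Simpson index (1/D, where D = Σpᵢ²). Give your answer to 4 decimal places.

Total N = 1+3+1+15+7+1+33 = 61, so the proportions are 0.0163934, 0.0491803, 0.0163934, 0.2459016, 0.1147541, 0.0163934, 0.5409836 (working shown to 7 dp, full precision carried).
D = 0.0163934² + 0.0491803² + 0.0163934² + 0.2459016² + 0.1147541² + 0.0163934² + 0.5409836² = 0.0002687 + 0.0024187 + 0.0002687 + 0.0604676 + 0.0131685 + 0.0002687 + 0.2926633 = 0.3695243.
So 1/D = 2.706182, i.e. 2.7062 to 4 decimal places.

2.7062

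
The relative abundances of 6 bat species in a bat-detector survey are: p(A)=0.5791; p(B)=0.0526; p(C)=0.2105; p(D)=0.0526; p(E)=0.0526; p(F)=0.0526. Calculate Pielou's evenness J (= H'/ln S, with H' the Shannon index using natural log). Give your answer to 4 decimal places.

0.7055

H' = −Σ pᵢ ln pᵢ = −((-0.316351) + (-0.154909) + (-0.328016) + (-0.154909) + (-0.154909) + (-0.154909)) = 1.264003 (working shown to 6 dp, full precision carried).
With S = 6 species, ln S = 1.791759, so J = 1.264003/1.791759 = 0.705453, i.e. 0.7055 to 4 decimal places.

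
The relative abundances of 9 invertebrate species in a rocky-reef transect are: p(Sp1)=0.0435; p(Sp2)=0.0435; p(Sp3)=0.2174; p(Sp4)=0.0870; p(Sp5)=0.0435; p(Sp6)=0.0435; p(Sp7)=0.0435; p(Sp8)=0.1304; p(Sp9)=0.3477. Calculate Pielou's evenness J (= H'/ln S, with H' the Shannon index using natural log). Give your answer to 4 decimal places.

0.8461

H' = −Σ pᵢ ln pᵢ = −((-0.136372) + (-0.136372) + (-0.331756) + (-0.212441) + (-0.136372) + (-0.136372) + (-0.136372) + (-0.265644) + (-0.367316)) = 1.859018 (working shown to 6 dp, full precision carried).
With S = 9 species, ln S = 2.197225, so J = 1.859018/2.197225 = 0.846075, i.e. 0.8461 to 4 decimal places.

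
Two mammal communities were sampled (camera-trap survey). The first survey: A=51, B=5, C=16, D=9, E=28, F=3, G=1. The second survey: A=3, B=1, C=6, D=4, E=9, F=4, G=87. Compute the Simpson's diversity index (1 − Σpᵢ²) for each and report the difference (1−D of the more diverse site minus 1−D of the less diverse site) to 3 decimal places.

The first survey: N=113, proportions 0.4513274, 0.0442478, 0.1415929, 0.079646, 0.2477876, 0.0265487, 0.0088496, giving 1−D = 0.7057718 (working shown to 7 dp, full precision carried).
The second survey: N=114, proportions 0.0263158, 0.0087719, 0.0526316, 0.0350877, 0.0789474, 0.0350877, 0.7631579, giving 1−D = 0.4053555.
Difference = |0.7057718 − 0.4053555| = 0.3004163, i.e. 0.300 to 3 decimal places.

0.300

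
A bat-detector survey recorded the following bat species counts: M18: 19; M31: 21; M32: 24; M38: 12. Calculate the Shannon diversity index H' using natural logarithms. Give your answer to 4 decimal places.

1.3574

Total N = 19+21+24+12 = 76, so the proportions are 0.25, 0.276316, 0.315789, 0.157895 (working shown to 6 dp, full precision carried).
Each pᵢ ln pᵢ term: 0.25×(-1.386294)=-0.346574, 0.276316×(-1.286211)=-0.355400, 0.315789×(-1.152680)=-0.364004, 0.157895×(-1.845827)=-0.291446.
Sum = -1.357424, so H' = 1.3574.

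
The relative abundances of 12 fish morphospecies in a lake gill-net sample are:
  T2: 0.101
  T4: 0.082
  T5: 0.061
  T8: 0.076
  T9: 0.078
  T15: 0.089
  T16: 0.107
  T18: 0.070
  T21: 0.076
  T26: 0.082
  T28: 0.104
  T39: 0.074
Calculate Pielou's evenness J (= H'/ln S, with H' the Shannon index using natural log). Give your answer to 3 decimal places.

H' = −Σ pᵢ ln pᵢ = −((-0.23156) + (-0.20508) + (-0.17061) + (-0.19585) + (-0.19898) + (-0.21530) + (-0.23914) + (-0.18615) + (-0.19585) + (-0.20508) + (-0.23539) + (-0.19267)) = 2.47167 (working shown to 5 dp, full precision carried).
With S = 12 species, ln S = 2.48491, so J = 2.47167/2.48491 = 0.99468, i.e. 0.995 to 3 decimal places.

0.995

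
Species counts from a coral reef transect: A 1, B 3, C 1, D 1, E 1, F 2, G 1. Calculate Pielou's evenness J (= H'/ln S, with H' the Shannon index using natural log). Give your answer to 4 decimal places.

0.9427

Total N = 1+3+1+1+1+2+1 = 10, so the proportions are 0.1, 0.3, 0.1, 0.1, 0.1, 0.2, 0.1 (working shown to 6 dp, full precision carried).
H' = −Σ pᵢ ln pᵢ = −((-0.230259) + (-0.361192) + (-0.230259) + (-0.230259) + (-0.230259) + (-0.321888) + (-0.230259)) = 1.834372.
With S = 7 species, ln S = 1.945910, so J = 1.834372/1.945910 = 0.942681, i.e. 0.9427 to 4 decimal places.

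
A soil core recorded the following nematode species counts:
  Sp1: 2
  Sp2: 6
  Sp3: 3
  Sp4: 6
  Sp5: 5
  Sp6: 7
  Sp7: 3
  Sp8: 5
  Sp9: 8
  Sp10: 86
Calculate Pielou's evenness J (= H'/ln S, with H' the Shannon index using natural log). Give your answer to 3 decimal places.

0.596

Total N = 2+6+3+6+5+7+3+5+8+86 = 131, so the proportions are 0.01527, 0.0458, 0.0229, 0.0458, 0.03817, 0.05344, 0.0229, 0.03817, 0.06107, 0.65649 (working shown to 5 dp, full precision carried).
H' = −Σ pᵢ ln pᵢ = −((-0.06385) + (-0.14123) + (-0.08649) + (-0.14123) + (-0.12465) + (-0.15653) + (-0.08649) + (-0.12465) + (-0.17073) + (-0.27628)) = 1.37211.
With S = 10 species, ln S = 2.30259, so J = 1.37211/2.30259 = 0.59590, i.e. 0.596 to 3 decimal places.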